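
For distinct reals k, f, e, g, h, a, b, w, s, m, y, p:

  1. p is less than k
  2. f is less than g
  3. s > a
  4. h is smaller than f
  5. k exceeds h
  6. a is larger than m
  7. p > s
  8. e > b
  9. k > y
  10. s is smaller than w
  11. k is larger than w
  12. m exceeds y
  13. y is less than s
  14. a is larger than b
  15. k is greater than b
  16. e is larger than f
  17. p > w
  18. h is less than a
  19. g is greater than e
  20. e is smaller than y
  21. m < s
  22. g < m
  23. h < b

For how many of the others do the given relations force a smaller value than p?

The elements the relations force below p are h, b, f, e, g, y, m, a, s, w — no chain reaches any other.
That is 10.

10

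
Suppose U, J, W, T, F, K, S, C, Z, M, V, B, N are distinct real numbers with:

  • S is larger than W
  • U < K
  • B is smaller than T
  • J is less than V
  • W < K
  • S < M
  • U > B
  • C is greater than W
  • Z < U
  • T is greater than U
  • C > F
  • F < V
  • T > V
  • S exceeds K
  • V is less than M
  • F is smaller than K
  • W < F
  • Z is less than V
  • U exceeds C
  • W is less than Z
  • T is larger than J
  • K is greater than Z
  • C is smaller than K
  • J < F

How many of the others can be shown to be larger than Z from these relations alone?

The elements the relations force above Z are V, U, K, S, M, T — no chain reaches any other.
That is 6.

6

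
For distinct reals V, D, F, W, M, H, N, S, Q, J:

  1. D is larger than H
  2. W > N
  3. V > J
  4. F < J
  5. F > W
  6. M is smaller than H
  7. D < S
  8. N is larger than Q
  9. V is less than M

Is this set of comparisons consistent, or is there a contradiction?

The single ordering Q < N < W < F < J < V < M < H < D < S satisfies every listed relation, so no contradiction arises.

consistent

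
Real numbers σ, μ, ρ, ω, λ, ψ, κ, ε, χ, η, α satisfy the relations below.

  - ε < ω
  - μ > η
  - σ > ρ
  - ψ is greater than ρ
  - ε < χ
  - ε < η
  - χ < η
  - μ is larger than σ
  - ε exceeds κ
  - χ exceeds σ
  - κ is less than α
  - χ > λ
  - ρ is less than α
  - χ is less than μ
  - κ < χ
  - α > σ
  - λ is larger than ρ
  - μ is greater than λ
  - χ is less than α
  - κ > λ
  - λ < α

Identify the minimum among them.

Chaining upward from ρ: directly above it, λ, σ, ψ, α; then κ, χ, μ; then ε, η; then ω.
That covers every other element, and nothing is given below ρ, so ρ is the minimum.

ρ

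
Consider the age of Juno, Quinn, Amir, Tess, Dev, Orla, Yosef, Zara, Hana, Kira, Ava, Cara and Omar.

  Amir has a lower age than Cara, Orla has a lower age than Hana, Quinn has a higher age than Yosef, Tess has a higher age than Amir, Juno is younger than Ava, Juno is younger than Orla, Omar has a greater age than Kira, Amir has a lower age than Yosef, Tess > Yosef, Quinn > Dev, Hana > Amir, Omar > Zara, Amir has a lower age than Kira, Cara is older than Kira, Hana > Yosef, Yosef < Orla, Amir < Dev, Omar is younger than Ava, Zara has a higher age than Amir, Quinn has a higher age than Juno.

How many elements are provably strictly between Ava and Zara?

1

The relations place Zara below Ava. An element lies strictly between them when it is forced above Zara and also forced below Ava.
Above Zara: {Omar}. Below Ava: {Amir, Juno, Kira, Omar}.
Intersection: {Omar} — 1.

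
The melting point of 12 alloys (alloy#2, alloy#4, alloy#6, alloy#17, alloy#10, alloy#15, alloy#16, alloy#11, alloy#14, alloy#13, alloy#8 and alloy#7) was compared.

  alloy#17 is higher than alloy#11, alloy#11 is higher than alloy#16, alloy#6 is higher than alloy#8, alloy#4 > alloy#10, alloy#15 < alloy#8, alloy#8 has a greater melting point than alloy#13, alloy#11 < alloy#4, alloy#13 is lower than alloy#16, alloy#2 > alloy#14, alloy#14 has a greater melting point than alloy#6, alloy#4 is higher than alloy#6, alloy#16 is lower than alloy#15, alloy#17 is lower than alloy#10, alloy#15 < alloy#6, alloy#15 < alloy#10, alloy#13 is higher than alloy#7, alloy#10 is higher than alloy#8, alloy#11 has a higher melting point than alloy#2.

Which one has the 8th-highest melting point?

alloy#8

Piecing the relations together gives one ordering: alloy#7 < alloy#13 < alloy#16 < alloy#15 < alloy#8 < alloy#6 < alloy#14 < alloy#2 < alloy#11 < alloy#17 < alloy#10 < alloy#4.
Counting 8 from the largest end gives alloy#8.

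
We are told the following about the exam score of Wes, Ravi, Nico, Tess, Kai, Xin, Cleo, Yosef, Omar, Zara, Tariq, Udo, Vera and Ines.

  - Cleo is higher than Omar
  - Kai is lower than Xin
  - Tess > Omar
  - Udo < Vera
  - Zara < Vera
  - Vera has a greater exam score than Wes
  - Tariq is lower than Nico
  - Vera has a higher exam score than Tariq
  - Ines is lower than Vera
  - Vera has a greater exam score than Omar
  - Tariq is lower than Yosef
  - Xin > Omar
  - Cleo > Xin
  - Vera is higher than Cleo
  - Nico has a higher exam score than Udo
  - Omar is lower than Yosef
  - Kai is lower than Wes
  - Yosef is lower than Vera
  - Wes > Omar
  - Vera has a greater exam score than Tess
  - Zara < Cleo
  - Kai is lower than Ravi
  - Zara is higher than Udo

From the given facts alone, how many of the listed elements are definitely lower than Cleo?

Directly below Cleo: Omar, Zara, Xin.
One step further: Udo, Kai (5 so far).
Nothing else is reachable below Cleo; 5 in all.

5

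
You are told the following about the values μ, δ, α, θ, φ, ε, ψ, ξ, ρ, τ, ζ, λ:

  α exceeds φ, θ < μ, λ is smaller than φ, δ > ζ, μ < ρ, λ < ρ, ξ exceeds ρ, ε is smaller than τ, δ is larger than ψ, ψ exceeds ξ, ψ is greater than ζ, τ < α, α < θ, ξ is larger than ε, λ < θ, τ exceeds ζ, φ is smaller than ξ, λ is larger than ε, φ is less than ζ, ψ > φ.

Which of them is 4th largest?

ρ

Piecing the relations together gives one ordering: ε < λ < φ < ζ < τ < α < θ < μ < ρ < ξ < ψ < δ.
Counting 4 from the largest end gives ρ.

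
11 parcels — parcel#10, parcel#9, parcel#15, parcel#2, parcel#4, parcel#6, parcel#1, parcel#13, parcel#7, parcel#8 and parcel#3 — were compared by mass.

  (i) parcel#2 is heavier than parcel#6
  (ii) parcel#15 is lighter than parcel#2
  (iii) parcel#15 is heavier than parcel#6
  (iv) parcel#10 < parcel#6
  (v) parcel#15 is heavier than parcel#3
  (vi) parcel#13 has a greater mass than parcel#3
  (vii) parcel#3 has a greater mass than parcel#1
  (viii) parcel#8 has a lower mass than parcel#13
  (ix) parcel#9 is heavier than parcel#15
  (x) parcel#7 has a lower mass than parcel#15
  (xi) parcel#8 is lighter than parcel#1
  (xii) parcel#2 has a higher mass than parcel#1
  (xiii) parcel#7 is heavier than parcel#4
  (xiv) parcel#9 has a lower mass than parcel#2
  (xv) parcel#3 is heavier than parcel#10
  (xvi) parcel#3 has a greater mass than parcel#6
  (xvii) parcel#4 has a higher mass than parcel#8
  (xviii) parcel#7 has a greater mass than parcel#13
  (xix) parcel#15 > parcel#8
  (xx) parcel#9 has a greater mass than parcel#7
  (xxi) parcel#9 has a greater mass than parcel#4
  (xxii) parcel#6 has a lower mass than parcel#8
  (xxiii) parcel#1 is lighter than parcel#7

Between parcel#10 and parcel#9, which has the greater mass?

parcel#9

parcel#10 < parcel#6 and parcel#6 < parcel#8 give parcel#10 < parcel#8.
With parcel#8 < parcel#1: parcel#10 < parcel#6 < parcel#8 < parcel#1.
Then parcel#1 < parcel#3 extends the chain to parcel#3.
With parcel#3 < parcel#13: parcel#10 < parcel#6 < parcel#8 < parcel#1 < parcel#3 < parcel#13.
With parcel#13 < parcel#7: parcel#10 < parcel#6 < parcel#8 < parcel#1 < parcel#3 < parcel#13 < parcel#7.
With parcel#7 < parcel#15: parcel#10 < parcel#6 < parcel#8 < parcel#1 < parcel#3 < parcel#13 < parcel#7 < parcel#15.
Then parcel#15 < parcel#9 extends the chain to parcel#9.
So parcel#10 < parcel#9; parcel#9 is the heavier of the two.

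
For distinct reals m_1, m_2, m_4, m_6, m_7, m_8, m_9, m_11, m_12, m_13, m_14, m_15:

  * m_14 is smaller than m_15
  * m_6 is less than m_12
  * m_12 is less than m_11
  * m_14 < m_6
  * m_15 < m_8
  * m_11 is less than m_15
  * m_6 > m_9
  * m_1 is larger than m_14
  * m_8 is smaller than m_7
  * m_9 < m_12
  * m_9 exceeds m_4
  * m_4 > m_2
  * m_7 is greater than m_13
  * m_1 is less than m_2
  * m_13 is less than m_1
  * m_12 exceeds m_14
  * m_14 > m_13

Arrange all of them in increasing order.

The consecutive links are each given: m_13 < m_14; m_14 < m_1; m_1 < m_2; m_2 < m_4; m_4 < m_9; m_9 < m_6; m_6 < m_12; m_12 < m_11; m_11 < m_15; m_15 < m_8; m_8 < m_7.

m_13 < m_14 < m_1 < m_2 < m_4 < m_9 < m_6 < m_12 < m_11 < m_15 < m_8 < m_7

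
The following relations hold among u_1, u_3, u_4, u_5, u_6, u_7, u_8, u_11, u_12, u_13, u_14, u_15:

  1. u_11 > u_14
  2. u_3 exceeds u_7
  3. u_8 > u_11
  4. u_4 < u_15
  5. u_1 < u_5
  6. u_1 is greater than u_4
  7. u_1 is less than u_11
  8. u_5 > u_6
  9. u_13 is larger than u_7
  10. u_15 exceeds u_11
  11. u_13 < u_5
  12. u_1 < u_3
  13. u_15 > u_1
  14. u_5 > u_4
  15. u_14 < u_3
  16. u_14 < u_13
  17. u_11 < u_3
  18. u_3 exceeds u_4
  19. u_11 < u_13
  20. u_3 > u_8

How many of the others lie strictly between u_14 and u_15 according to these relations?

1

Chaining upward from u_14 reaches: u_11, u_8, u_3, u_13, u_5.
Chaining downward from u_15 reaches: u_4, u_1, u_11.
Strictly between u_14 and u_15 are those in both lists: u_11 — 1 element.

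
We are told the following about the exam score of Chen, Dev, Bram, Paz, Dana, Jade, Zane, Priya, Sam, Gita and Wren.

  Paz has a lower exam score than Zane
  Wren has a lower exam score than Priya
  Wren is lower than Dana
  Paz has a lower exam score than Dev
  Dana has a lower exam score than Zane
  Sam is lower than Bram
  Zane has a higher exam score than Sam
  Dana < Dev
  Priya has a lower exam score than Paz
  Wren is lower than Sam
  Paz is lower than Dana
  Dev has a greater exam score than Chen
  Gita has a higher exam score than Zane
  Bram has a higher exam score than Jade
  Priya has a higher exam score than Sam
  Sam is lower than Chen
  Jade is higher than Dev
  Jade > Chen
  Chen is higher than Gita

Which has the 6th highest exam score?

Zane

The consecutive relations fix a unique order: Wren < Sam < Priya < Paz < Dana < Zane < Gita < Chen < Dev < Jade < Bram.
Counting 6 from the largest end gives Zane.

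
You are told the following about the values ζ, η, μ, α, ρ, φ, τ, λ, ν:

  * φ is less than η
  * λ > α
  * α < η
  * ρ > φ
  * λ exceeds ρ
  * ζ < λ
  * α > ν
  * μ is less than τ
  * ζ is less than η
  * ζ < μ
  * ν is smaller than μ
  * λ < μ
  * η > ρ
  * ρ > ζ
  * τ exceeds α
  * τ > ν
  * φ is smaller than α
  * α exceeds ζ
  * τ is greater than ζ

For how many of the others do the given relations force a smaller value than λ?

5

From λ the given relations immediately reach ζ, ρ, α.
From those, φ, ν — 5 in total.
No other element is forced below λ by the given relations, so the count is 5.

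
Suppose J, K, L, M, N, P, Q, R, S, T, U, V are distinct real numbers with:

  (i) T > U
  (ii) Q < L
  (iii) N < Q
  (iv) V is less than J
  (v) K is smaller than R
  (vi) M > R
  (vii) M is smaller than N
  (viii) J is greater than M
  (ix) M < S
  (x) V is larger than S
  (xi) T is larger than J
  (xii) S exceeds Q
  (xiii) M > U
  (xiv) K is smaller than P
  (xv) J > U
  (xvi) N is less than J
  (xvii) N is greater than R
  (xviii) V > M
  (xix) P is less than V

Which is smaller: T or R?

R

R < M < N < Q < S < V < J < T, by transitivity through M, N, Q, S, V, J.
So R < T; R is the smaller of the two.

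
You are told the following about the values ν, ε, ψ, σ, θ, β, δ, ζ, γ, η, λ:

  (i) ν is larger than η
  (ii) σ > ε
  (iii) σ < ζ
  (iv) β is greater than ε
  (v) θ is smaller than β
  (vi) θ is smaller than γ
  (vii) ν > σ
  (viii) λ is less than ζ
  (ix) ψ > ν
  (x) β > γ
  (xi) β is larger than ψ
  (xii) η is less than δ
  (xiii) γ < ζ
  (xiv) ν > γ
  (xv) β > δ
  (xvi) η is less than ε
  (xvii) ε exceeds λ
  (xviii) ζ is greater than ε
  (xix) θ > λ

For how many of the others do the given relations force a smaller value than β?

9

The elements the relations force below β are λ, η, ε, σ, θ, γ, ν, ψ, δ — no chain reaches any other.
That is 9.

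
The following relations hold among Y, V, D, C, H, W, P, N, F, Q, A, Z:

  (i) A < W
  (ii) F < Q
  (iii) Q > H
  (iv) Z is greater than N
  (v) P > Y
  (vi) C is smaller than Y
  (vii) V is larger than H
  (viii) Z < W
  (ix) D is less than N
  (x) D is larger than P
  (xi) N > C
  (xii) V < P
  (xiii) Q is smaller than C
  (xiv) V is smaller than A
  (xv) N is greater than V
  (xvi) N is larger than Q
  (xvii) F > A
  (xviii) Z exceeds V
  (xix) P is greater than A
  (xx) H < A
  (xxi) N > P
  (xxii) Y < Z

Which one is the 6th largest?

Y

Piecing the relations together gives one ordering: H < V < A < F < Q < C < Y < P < D < N < Z < W.
The 6th largest is Y.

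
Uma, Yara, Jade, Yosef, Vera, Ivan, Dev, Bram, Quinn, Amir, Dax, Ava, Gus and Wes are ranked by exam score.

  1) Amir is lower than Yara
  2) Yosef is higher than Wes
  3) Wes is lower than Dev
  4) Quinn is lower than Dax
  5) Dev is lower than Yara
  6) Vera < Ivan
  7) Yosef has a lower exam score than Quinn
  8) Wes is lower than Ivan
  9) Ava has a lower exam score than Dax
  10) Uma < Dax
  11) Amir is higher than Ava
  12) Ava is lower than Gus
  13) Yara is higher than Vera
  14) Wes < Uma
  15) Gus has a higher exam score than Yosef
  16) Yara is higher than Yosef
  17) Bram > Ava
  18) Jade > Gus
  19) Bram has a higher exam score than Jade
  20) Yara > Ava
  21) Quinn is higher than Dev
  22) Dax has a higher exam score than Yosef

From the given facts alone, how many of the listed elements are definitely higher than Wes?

10

The elements the relations force above Wes are Uma, Yosef, Dev, Ivan, Gus, Jade, Quinn, Yara, Dax, Bram — no chain reaches any other.
That is 10.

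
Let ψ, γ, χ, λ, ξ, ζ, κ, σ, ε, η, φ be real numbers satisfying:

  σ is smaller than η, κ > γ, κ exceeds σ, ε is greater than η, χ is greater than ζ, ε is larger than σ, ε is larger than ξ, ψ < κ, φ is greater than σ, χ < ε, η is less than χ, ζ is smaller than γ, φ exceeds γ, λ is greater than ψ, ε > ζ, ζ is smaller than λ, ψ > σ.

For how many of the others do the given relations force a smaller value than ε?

The elements the relations force below ε are σ, ζ, η, χ, ξ — no chain reaches any other.
That is 5.

5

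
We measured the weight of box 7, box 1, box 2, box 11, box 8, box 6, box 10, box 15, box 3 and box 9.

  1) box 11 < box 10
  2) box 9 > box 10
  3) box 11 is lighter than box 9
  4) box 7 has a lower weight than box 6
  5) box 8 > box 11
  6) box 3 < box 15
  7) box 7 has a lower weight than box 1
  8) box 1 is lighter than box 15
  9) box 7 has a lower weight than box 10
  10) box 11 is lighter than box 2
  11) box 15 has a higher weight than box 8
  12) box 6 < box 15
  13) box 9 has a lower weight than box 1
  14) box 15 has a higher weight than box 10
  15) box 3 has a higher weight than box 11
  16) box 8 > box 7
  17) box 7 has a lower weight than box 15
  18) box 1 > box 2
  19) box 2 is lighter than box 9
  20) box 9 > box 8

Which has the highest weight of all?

Chaining downward from box 15: directly below it, box 7, box 10, box 8, box 3, box 6, box 1; then box 11, box 2, box 9.
That covers every other element, and nothing is given above box 15, so box 15 is the highest weight.

box 15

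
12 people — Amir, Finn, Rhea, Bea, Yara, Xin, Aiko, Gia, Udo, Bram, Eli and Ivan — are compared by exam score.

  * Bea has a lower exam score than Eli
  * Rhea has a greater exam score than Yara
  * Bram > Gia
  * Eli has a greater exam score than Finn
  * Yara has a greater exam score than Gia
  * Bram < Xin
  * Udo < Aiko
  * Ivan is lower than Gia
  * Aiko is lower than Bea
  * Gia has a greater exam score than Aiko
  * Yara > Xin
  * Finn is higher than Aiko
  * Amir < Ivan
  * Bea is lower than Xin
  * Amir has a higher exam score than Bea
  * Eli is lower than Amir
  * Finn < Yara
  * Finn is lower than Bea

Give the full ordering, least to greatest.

The consecutive links are each given: Udo < Aiko; Aiko < Finn; Finn < Bea; Bea < Eli; Eli < Amir; Amir < Ivan; Ivan < Gia; Gia < Bram; Bram < Xin; Xin < Yara; Yara < Rhea.

Udo < Aiko < Finn < Bea < Eli < Amir < Ivan < Gia < Bram < Xin < Yara < Rhea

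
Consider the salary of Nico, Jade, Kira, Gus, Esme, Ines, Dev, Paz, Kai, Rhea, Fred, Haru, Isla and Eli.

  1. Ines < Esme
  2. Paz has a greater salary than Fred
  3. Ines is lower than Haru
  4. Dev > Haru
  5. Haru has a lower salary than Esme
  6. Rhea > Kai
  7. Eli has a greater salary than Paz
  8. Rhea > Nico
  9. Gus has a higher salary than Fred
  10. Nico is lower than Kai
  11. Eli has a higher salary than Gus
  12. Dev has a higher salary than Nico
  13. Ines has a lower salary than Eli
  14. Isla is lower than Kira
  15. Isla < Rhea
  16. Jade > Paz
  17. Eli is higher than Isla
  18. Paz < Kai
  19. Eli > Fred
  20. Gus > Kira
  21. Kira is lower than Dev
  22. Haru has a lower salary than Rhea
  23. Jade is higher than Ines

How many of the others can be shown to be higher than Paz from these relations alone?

4

The elements the relations force above Paz are Kai, Jade, Eli, Rhea — no chain reaches any other.
That is 4.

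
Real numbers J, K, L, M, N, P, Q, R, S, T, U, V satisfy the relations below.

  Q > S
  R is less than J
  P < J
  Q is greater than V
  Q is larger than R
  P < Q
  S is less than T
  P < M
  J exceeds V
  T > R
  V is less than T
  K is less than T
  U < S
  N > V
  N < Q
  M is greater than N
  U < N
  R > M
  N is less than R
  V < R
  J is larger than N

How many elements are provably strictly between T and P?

Chaining upward from P reaches: M, R, Q, J.
Chaining downward from T reaches: U, S, V, N, M, R, K.
Strictly between P and T are those in both lists: M, R — 2 elements.

2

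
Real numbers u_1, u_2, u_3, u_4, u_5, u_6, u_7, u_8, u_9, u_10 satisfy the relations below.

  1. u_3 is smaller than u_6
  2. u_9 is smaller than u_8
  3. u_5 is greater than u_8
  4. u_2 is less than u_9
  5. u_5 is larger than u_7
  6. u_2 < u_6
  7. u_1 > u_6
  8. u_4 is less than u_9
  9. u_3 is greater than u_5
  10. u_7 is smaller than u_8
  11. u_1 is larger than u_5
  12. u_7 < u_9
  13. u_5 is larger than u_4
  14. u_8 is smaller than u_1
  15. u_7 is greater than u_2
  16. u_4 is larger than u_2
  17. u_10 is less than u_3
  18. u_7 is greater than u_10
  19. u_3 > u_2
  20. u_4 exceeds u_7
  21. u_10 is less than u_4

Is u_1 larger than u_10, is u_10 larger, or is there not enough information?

u_1

u_10 < u_7 < u_4 < u_9 < u_8 < u_5 < u_3 < u_6 < u_1, by transitivity through u_7, u_4, u_9, u_8, u_5, u_3, u_6.
So u_1 is larger.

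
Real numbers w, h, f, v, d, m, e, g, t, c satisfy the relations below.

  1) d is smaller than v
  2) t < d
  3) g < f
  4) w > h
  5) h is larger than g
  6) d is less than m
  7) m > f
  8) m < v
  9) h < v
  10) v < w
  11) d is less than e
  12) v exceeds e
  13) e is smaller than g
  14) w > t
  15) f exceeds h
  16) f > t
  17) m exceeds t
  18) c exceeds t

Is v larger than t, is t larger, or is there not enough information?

v

t < d < e < g < h < f < m < v, by transitivity through d, e, g, h, f, m.
So v is larger.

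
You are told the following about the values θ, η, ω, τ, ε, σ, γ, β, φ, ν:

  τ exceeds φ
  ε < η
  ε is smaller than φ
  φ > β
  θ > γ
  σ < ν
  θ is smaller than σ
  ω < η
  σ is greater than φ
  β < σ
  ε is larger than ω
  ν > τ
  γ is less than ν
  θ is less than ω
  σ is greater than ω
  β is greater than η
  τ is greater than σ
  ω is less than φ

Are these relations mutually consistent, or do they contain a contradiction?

The single ordering γ < θ < ω < ε < η < β < φ < σ < τ < ν satisfies every listed relation, so no contradiction arises.

consistent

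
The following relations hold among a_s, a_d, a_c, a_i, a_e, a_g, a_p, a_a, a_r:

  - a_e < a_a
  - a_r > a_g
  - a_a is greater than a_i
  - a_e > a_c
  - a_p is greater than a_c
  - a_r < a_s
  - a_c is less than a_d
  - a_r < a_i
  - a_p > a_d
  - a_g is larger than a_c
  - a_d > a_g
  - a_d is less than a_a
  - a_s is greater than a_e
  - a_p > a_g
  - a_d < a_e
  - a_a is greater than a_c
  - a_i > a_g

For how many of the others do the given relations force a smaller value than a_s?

Directly below a_s: a_r, a_e.
One step further: a_c, a_g, a_d (5 so far).
No other element is forced below a_s by the given relations, so the count is 5.

5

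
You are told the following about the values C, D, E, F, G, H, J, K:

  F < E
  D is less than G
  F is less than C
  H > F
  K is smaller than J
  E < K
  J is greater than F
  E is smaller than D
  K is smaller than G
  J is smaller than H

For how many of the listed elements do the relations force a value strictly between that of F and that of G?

3

The relations place F below G. An element lies strictly between them when it is forced above F and also forced below G.
Above F: {E, K, J, H, D, C}. Below G: {E, K, D}.
Intersection: {E, K, D} — 3.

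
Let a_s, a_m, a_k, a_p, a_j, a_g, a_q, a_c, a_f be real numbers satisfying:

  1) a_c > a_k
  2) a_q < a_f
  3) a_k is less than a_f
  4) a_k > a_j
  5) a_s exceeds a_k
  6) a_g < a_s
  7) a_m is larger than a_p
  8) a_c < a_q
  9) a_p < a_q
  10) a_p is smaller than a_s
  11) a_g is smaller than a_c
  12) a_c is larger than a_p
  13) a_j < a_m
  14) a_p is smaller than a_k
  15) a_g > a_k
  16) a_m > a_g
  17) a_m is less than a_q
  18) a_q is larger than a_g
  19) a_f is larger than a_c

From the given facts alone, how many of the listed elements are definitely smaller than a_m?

4

From a_m the given relations immediately reach a_p, a_j, a_g.
From those, a_k — 4 in total.
No other element is forced below a_m by the given relations, so the count is 4.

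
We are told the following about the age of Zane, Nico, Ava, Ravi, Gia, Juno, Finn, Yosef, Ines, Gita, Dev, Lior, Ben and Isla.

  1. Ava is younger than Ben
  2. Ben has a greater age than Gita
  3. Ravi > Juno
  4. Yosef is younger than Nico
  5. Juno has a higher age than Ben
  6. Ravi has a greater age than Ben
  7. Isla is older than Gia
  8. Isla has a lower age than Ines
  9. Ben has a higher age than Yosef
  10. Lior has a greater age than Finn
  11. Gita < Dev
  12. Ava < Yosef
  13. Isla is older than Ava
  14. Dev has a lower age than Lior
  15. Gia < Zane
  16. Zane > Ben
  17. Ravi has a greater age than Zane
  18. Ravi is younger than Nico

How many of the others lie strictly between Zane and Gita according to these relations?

1

The relations place Gita below Zane. An element lies strictly between them when it is forced above Gita and also forced below Zane.
Above Gita: {Ben, Juno, Ravi, Nico, Dev, Lior}. Below Zane: {Ava, Yosef, Ben, Gia}.
Intersection: {Ben} — 1.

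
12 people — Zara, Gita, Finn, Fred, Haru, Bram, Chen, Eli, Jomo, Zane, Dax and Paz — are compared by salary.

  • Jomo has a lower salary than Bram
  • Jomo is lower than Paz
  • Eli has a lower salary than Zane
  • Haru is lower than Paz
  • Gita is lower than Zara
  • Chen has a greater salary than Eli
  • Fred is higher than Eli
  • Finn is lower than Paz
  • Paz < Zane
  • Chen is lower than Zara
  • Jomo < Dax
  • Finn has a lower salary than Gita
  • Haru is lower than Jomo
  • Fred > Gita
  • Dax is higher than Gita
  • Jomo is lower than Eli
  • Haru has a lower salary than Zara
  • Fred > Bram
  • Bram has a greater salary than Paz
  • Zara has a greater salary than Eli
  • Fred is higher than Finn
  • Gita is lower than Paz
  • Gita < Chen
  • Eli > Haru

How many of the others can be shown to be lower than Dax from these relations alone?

The elements the relations force below Dax are Haru, Finn, Gita, Jomo — no chain reaches any other.
That is 4.

4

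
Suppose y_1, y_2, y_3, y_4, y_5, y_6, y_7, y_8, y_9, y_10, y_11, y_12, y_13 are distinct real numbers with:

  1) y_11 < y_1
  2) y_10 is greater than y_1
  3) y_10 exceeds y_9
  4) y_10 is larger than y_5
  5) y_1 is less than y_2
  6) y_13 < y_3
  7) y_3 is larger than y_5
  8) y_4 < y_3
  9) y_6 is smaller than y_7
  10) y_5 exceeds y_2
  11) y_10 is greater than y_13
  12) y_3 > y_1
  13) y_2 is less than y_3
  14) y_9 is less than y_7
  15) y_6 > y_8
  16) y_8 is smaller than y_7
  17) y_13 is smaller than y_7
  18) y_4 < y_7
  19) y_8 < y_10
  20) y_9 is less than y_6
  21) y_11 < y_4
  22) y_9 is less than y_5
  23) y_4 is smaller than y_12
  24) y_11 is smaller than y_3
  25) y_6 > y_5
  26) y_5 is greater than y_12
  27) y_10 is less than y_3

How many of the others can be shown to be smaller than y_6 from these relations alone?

8

From y_6 the given relations immediately reach y_8, y_9, y_5.
From those, y_2, y_12 — 5 in total.
From those, y_1, y_4 — 7 in total.
From those, y_11 — 8 in total.
Nothing else is reachable below y_6; 8 in all.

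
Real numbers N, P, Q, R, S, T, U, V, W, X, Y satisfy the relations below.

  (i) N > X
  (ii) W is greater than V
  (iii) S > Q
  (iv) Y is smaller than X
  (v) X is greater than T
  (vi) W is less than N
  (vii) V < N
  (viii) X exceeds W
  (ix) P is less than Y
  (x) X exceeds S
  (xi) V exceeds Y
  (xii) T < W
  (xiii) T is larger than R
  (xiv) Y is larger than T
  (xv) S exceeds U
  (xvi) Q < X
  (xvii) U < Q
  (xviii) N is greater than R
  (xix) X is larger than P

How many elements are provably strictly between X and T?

3

The relations place T below X. An element lies strictly between them when it is forced above T and also forced below X.
Above T: {Y, V, W, N}. Below X: {U, P, Q, S, R, Y, V, W}.
Intersection: {Y, V, W} — 3.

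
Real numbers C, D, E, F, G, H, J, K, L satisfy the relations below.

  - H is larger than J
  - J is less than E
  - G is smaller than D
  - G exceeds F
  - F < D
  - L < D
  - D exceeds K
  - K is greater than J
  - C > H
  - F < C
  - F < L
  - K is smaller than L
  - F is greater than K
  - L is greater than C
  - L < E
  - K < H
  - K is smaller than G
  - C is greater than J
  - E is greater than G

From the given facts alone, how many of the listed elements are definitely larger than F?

5

Directly above F: G, C, L, D.
One step further: E (5 so far).
No other element is forced above F by the given relations, so the count is 5.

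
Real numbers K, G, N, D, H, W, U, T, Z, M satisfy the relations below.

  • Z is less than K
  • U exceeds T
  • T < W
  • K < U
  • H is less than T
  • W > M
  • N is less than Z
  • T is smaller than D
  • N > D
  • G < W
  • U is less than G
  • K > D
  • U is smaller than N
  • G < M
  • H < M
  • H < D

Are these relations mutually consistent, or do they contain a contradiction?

inconsistent

Chaining the given relations yields N < Z < K < U, so N < U. But one relation states U < N. These cannot both hold.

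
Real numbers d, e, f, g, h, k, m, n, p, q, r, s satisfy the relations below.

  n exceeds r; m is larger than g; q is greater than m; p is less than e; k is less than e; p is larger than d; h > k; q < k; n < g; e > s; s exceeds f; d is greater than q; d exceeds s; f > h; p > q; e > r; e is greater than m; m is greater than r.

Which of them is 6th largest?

The consecutive relations fix a unique order: r < n < g < m < q < k < h < f < s < d < p < e.
The 6th largest is h.

h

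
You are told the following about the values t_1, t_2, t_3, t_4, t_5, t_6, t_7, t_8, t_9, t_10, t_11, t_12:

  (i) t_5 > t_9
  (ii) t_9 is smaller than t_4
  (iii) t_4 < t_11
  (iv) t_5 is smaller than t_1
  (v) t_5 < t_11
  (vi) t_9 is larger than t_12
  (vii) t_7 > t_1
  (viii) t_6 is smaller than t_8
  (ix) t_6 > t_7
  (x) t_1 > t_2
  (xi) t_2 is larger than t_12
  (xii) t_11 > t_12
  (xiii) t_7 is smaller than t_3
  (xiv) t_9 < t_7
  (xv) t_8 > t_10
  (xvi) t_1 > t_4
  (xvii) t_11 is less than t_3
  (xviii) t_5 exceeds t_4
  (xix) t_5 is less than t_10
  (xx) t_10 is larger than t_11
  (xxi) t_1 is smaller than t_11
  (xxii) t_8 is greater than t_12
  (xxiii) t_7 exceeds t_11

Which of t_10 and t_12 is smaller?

t_12

Link the given pairs in sequence: t_12 < t_9; t_9 < t_4; t_4 < t_5; t_5 < t_11; t_11 < t_10.
Chaining these gives t_12 < t_9 < t_4 < t_5 < t_11 < t_10.
So t_12 < t_10; t_12 is the smaller of the two.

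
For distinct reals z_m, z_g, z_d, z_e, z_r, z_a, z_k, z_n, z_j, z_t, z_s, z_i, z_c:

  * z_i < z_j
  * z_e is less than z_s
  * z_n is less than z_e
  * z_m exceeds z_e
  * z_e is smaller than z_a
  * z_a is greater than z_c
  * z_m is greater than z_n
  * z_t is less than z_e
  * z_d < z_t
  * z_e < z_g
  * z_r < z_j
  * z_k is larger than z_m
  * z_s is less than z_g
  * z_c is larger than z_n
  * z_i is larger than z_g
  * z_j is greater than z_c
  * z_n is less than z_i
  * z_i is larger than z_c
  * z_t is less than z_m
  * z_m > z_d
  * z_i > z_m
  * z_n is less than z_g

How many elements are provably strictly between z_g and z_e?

1

The relations place z_e below z_g. An element lies strictly between them when it is forced above z_e and also forced below z_g.
Above z_e: {z_s, z_m, z_i, z_j, z_k, z_a}. Below z_g: {z_d, z_n, z_t, z_s}.
Intersection: {z_s} — 1.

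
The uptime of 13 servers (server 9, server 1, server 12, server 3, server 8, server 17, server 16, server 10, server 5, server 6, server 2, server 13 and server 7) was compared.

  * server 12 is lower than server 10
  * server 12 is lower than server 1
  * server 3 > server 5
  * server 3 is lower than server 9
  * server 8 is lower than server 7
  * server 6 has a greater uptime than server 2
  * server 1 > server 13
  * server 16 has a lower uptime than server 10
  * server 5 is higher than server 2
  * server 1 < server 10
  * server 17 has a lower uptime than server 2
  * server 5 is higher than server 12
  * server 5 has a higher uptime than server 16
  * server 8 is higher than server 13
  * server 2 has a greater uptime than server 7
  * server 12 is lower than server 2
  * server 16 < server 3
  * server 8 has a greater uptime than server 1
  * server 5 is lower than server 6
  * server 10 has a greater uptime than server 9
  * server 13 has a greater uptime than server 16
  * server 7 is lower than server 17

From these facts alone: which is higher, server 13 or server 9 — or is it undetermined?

server 9

server 13 < server 8 and server 8 < server 7 give server 13 < server 7.
With server 7 < server 17: server 13 < server 8 < server 7 < server 17.
With server 17 < server 2: server 13 < server 8 < server 7 < server 17 < server 2.
Then server 2 < server 5 extends the chain to server 5.
Then server 5 < server 3 extends the chain to server 3.
Then server 3 < server 9 extends the chain to server 9.
So server 9 is higher.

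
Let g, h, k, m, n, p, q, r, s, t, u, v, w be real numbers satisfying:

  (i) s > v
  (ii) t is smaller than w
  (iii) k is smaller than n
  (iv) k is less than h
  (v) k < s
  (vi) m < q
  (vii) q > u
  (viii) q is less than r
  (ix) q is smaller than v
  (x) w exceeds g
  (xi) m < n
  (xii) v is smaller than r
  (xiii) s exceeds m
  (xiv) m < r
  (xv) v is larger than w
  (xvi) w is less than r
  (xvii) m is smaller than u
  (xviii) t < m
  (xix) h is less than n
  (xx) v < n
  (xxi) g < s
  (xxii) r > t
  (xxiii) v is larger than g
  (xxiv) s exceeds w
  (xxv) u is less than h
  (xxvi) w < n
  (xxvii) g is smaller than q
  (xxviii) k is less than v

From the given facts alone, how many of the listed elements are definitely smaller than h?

From h the given relations immediately reach k, u.
From those, m — 3 in total.
From those, t — 4 in total.
Nothing else is reachable below h; 4 in all.

4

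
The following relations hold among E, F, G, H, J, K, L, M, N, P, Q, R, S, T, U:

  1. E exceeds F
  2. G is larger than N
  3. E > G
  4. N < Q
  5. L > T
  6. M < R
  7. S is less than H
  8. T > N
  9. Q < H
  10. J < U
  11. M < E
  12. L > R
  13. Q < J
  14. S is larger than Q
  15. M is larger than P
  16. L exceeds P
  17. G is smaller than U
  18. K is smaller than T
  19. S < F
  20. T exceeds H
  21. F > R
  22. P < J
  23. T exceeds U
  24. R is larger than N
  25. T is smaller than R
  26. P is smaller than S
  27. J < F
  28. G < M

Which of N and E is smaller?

N

Link the given pairs in sequence: N < Q; Q < S; S < H; H < T; T < R; R < F; F < E.
Chaining these gives N < Q < S < H < T < R < F < E.
So N < E; N is the smaller of the two.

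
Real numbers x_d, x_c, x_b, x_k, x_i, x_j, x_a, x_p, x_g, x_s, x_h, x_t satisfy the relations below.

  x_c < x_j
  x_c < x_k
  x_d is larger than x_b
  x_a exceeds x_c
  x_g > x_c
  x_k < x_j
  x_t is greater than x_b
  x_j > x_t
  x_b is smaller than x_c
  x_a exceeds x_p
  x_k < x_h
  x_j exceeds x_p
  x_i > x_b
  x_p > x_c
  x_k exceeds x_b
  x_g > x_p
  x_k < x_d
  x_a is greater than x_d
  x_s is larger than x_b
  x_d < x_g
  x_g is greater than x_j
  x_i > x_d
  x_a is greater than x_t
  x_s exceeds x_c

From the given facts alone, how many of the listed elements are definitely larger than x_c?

9

Directly above x_c: x_k, x_p, x_s, x_a, x_j, x_g.
One step further: x_h, x_d (8 so far).
One step further: x_i (9 so far).
No other element is forced above x_c by the given relations, so the count is 9.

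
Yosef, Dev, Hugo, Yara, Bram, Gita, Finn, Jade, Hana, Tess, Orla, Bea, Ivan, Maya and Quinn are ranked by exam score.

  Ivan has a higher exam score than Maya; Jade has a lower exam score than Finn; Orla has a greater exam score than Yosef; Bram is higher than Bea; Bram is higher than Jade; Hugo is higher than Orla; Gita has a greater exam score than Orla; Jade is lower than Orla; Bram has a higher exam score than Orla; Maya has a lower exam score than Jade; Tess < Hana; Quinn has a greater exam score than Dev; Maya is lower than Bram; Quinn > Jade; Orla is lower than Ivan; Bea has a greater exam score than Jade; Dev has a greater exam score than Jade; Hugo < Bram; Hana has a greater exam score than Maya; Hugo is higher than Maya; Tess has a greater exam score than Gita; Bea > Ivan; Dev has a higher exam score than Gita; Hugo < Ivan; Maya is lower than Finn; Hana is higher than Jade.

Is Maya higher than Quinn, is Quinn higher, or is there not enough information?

The relevant relations are Maya < Jade; Jade < Orla; Orla < Gita; Gita < Dev; Dev < Quinn.
Chaining these gives Maya < Jade < Orla < Gita < Dev < Quinn.
So Quinn is higher.

Quinn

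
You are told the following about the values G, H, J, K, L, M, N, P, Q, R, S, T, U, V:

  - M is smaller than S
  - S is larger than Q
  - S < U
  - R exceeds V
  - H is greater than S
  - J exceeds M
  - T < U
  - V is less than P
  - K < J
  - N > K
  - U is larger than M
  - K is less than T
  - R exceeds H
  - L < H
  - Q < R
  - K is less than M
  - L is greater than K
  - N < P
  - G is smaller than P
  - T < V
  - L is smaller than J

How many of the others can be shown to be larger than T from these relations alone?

Directly above T: V, U.
One step further: R, P (4 so far).
No other element is forced above T by the given relations, so the count is 4.

4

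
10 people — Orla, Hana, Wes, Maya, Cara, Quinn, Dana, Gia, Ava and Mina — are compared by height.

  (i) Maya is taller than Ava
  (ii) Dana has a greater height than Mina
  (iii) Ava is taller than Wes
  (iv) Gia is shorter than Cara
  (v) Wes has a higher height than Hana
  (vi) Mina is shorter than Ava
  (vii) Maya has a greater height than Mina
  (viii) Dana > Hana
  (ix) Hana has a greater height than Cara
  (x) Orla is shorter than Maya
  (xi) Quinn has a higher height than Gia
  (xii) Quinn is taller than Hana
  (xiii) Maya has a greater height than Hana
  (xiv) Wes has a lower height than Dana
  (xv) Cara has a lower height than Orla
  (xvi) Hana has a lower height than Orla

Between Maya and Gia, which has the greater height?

Chaining the given relations: Gia < Cara < Hana < Wes < Ava < Maya.
So Gia < Maya; Maya is the taller of the two.

Maya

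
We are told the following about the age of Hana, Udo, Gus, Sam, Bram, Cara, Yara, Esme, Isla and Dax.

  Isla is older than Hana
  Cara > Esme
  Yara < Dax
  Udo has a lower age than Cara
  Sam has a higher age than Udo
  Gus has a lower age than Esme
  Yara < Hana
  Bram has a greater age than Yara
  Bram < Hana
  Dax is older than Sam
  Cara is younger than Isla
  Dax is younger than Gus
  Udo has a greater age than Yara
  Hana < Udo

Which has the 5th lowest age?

Piecing the relations together gives one ordering: Yara < Bram < Hana < Udo < Sam < Dax < Gus < Esme < Cara < Isla.
The 5th smallest is Sam.

Sam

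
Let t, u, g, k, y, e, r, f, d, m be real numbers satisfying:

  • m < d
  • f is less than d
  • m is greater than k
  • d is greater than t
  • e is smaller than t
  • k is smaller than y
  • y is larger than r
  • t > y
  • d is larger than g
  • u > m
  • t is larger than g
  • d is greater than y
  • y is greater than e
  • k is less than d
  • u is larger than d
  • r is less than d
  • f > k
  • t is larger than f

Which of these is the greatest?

u

Chaining downward from u: directly below it, m, d; then r, k, g, y, f, t; then e.
That covers every other element, and nothing is given above u, so u is the greatest.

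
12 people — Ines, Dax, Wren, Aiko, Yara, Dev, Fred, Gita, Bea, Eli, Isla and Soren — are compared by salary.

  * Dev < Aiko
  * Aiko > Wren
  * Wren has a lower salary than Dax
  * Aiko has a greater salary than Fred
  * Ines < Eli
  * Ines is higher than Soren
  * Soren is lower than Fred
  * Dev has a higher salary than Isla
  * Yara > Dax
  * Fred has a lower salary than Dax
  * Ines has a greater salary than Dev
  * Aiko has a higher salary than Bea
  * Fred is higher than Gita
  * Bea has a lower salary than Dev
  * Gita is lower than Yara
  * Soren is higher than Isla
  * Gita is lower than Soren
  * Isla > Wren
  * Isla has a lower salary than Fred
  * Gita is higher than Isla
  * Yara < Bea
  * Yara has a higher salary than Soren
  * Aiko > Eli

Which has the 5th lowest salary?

Fred

The consecutive relations fix a unique order: Wren < Isla < Gita < Soren < Fred < Dax < Yara < Bea < Dev < Ines < Eli < Aiko.
Counting 5 from the smallest end gives Fred.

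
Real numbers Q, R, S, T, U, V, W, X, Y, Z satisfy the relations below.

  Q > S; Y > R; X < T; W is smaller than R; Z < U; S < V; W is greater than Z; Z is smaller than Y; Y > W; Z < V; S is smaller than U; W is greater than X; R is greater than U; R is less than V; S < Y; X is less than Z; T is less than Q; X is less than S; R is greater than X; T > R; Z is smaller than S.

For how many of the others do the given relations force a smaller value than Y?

6

Directly below Y: Z, S, W, R.
One step further: X, U (6 so far).
No other element is forced below Y by the given relations, so the count is 6.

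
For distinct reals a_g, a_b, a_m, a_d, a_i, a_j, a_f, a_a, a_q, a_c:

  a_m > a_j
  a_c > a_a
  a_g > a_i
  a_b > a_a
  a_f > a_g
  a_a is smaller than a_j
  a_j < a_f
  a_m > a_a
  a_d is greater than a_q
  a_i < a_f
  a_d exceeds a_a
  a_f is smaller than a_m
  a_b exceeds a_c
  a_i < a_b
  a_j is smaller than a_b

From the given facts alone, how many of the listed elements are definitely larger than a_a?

6

From a_a the given relations immediately reach a_j, a_c, a_d, a_b, a_m.
From those, a_f — 6 in total.
Nothing else is reachable above a_a; 6 in all.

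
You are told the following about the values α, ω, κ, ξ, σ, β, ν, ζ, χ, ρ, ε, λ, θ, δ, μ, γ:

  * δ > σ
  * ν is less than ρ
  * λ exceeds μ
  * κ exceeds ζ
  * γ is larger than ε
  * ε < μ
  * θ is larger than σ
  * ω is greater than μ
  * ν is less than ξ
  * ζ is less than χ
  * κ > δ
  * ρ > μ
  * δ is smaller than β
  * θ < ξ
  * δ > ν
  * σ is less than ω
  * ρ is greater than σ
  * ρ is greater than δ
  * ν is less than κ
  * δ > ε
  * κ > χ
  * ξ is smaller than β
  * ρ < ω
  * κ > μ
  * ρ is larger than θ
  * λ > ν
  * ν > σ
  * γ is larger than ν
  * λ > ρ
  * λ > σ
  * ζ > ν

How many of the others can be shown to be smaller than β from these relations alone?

6

From β the given relations immediately reach δ, ξ.
From those, σ, ν, θ, ε — 6 in total.
Nothing else is reachable below β; 6 in all.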